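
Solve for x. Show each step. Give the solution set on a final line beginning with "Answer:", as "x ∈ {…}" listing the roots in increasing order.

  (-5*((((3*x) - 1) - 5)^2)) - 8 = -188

Step 1. [(-5*((((3*x) - 1) - 5)^2)) - 8 = -188] the outer -8 inverts by adding 8. So sub: -5*((((3*x) - 1) - 5)^2) = -180.
Step 2. [-5*((((3*x) - 1) - 5)^2) = -180] -5 out front; divide by -5, so div: (((3*x) - 1) - 5)^2 = 36.
Step 3. [(((3*x) - 1) - 5)^2 = 36] √ both sides: 36 ≥ 0 gives two branches. So sqrt: ((3*x) - 1) - 5 = 6 or -6.
Step 4. [((3*x) - 1) - 5 = 6 or -6] the outer -5 inverts by adding 5 ⇒ sub: (3*x) - 1 = 11 or -1.
Step 5. [(3*x) - 1 = 11 or -1] the outer -1 inverts by adding 1, so sub: 3*x = 12 or 0.
Step 6. [3*x = 12 or 0] leading coefficient 3: divide by 3 ⇒ div: x = 4 or 0.

Answer: x ∈ {0, 4}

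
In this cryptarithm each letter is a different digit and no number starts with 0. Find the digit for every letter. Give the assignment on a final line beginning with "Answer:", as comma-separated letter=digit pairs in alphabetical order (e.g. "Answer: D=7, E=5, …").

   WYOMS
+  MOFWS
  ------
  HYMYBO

Step 1. [col 1: S + S ≡ O (mod 10)] several values work for O in column 1 (S + S ≡ O (mod 10), carry-in 0); try O=2, so O=2.
Step 2. [col 1: S + S ≡ O (mod 10)] column 1 (S + S ≡ O (mod 10), carry-in 0) doesn't pin S yet; pick S=6 and continue ⇒ S=6.
Step 3. [H] H is the leading digit of a 6-digit sum of two 5-digit numbers; the final carry is exactly 1. So H=1.
Step 4. [col 2: M + W ≡ B (mod 10)] M=5 is one option consistent with column 2 (M + W ≡ B (mod 10), carry-in 1) — take it. So M=5.
Step 5. [col 2: M + W ≡ B (mod 10)] W=8 is one option consistent with column 2 (M + W ≡ B (mod 10), carry-in 1) — take it. So W=8.
Step 6. [col 2: M + W ≡ B (mod 10)] from column 2 (M=5, W=8, carry-in 1, digits 1,2,5,6,8 already taken and all letters distinct): B must equal 4, so B=4.
Step 7. [col 3: O + F ≡ Y (mod 10)] several values work for F in column 3 (O + F ≡ Y (mod 10), carry-in 1); try F=0 ⇒ F=0.
Step 8. [col 3: O + F ≡ Y (mod 10)] column 3: given O=2, F=0, carry-in 1, and digits 0,1,2,4,5,6,8 already taken and all letters distinct, O+F≡Y (mod 10) forces Y=3 ⇒ Y=3.

Answer: B=4, F=0, H=1, M=5, O=2, S=6, W=8, Y=3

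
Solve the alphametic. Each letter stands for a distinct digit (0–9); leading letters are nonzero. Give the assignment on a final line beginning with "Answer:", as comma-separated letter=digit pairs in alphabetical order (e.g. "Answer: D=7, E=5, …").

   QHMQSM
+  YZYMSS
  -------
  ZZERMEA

Step 1. [col 1: M + S ≡ A (mod 10)] S=7 is one option consistent with column 1 (M + S ≡ A (mod 10), carry-in 0) — take it ⇒ S=7.
Step 2. [Z] the sum has 7 digits but both addends have 6; that extra leading digit Z is the final carry, namely 1. So Z=1.
Step 3. [col 1: M + S ≡ A (mod 10)] column 1 (M + S ≡ A (mod 10), carry-in 0) doesn't pin A yet; pick A=0 and continue ⇒ A=0.
Step 4. [col 1: M + S ≡ A (mod 10)] column 1 reads M+S+carry(0)=A with S=7, A=0; with digits 0,1,7 already taken and all letters distinct, the only value for M is 3, so M=3.
Step 5. [col 2: S + S ≡ E (mod 10)] from column 2 (S=7, carry-in 1, digits 0,1,3,7 already taken and all letters distinct): E must equal 5. So E=5.
Step 6. [col 3: Q + M ≡ M (mod 10)] from column 3 (M=3, carry-in 1, digits 0,1,3,5,7 already taken and all letters distinct): Q must equal 9, so Q=9.
Step 7. [col 4: M + Y ≡ R (mod 10)] no forcing yet in column 4 (carry-in 1); Y=2 is free and consistent — try it ⇒ Y=2.
Step 8. [col 4: M + Y ≡ R (mod 10)] from column 4 (M=3, Y=2, carry-in 1, digits 0,1,2,3,5,7,9 already taken and all letters distinct): R must equal 6 ⇒ R=6.
Step 9. [col 5: H + Z ≡ E (mod 10)] from column 5 (Z=1, E=5, carry-in 0, digits 0,1,2,3,5,6,7,9 already taken and all letters distinct): H must equal 4 ⇒ H=4.

Answer: A=0, E=5, H=4, M=3, Q=9, R=6, S=7, Y=2, Z=1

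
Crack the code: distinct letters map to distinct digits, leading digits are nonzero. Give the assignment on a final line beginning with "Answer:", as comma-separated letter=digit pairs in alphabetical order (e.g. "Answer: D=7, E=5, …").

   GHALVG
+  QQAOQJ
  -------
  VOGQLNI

Step 1. [col 1: G + J ≡ I (mod 10)] column 1 (G + J ≡ I (mod 10), carry-in 0) doesn't pin J yet; pick J=9 and continue ⇒ J=9.
Step 2. [col 1: G + J ≡ I (mod 10)] I=7 is one option consistent with column 1 (G + J ≡ I (mod 10), carry-in 0) — take it ⇒ I=7.
Step 3. [V] adding two 6-digit numbers gives at most 6+1 digits, and here it does — V is that final carry and must be 1, so V=1.
Step 4. [col 1: G + J ≡ I (mod 10)] column 1: given J=9, I=7, carry-in 0, and digits 1,7,9 already taken and all letters distinct, G+J≡I (mod 10) forces G=8, so G=8.
Step 5. [col 2: V + Q ≡ N (mod 10)] several values work for Q in column 2 (V + Q ≡ N (mod 10), carry-in 1); try Q=2, so Q=2.
Step 6. [col 2: V + Q ≡ N (mod 10)] column 2 reads V+Q+carry(1)=N with V=1, Q=2; with digits 1,2,7,8,9 already taken and all letters distinct, the only value for N is 4 ⇒ N=4.
Step 7. [col 3: L + O ≡ L (mod 10)] in column 3 we have L+O≡L with carry-in 0; given nothing yet and digits 1,2,4,7,8,9 already taken and all letters distinct, that pins O to 0 ⇒ O=0.
Step 8. [col 3: L + O ≡ L (mod 10)] column 3 (L + O ≡ L (mod 10), carry-in 0) doesn't pin L yet; pick L=3 and continue. So L=3.
Step 9. [col 4: A + A ≡ Q (mod 10)] in column 4 we have A+A≡Q with carry-in 0; given Q=2 and digits 0,1,2,3,4,7,8,9 already taken and all letters distinct, that pins A to 6, so A=6.
Step 10. [col 5: H + Q ≡ G (mod 10)] column 5 reads H+Q+carry(1)=G with Q=2, G=8; with digits 0,1,2,3,4,6,7,8,9 already taken and all letters distinct, the only value for H is 5, so H=5.

Answer: A=6, G=8, H=5, I=7, J=9, L=3, N=4, O=0, Q=2, V=1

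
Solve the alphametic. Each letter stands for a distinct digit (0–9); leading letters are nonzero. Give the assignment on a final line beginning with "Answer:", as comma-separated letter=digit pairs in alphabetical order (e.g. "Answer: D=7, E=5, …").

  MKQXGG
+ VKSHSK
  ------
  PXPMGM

Step 1. [col 1: G + K ≡ M (mod 10)] column 1 (G + K ≡ M (mod 10), carry-in 0) doesn't pin G yet; pick G=1 and continue ⇒ G=1.
Step 2. [col 1: G + K ≡ M (mod 10)] no forcing yet in column 1 (carry-in 0); K=2 is free and consistent — try it. So K=2.
Step 3. [col 1: G + K ≡ M (mod 10)] in column 1 we have G+K≡M with carry-in 0; given G=1, K=2 and digits 1,2 already taken and all letters distinct, that pins M to 3. So M=3.
Step 4. [col 2: G + S ≡ G (mod 10)] from column 2 (G=1, carry-in 0, digits 1,2,3 already taken and all letters distinct): S must equal 0, so S=0.
Step 5. [col 3: X + H ≡ M (mod 10)] no forcing yet in column 3 (carry-in 0); H=9 is free and consistent — try it ⇒ H=9.
Step 6. [col 3: X + H ≡ M (mod 10)] column 3 reads X+H+carry(0)=M with H=9, M=3; with digits 0,1,2,3,9 already taken and all letters distinct, the only value for X is 4 ⇒ X=4.
Step 7. [col 4: Q + S ≡ P (mod 10)] P=8 is one option consistent with column 4 (Q + S ≡ P (mod 10), carry-in 1) — take it. So P=8.
Step 8. [col 4: Q + S ≡ P (mod 10)] from column 4 (S=0, P=8, carry-in 1, digits 0,1,2,3,4,8,9 already taken and all letters distinct): Q must equal 7, so Q=7.
Step 9. [col 6: M + V ≡ P (mod 10)] in column 6 we have M+V≡P with carry-in 0; given M=3, P=8 and digits 0,1,2,3,4,7,8,9 already taken and all letters distinct, that pins V to 5, so V=5.

Answer: G=1, H=9, K=2, M=3, P=8, Q=7, S=0, V=5, X=4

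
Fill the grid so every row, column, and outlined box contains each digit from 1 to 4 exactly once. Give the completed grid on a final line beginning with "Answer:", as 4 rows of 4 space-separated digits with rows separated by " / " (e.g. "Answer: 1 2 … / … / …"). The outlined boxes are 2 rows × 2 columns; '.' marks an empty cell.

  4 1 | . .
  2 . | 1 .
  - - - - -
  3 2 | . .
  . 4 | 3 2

Step 1. [r2c4∈{3,4}] 4 has one home in row 2: r2c4, so r2c4=4.
Step 2. [r2c2∈{3}] r2c2 has the single candidate 3, so r2c2=3.
Step 3. [r3c3∈{4}] r3c3's peers cover all but 4. So r3c3=4.
Step 4. [r3c4∈{1}] r3c4 is down to just 1, so r3c4=1.
Step 5. [r4c1∈{1}] r4c1's peers cover all but 1. So r4c1=1.
Step 6. [r1c3∈{2}] r1c3 is down to just 2. So r1c3=2.
Step 7. [r1c4∈{3}] nothing but 3 survives at r1c4. So r1c4=3.

Answer: 4 1 2 3 / 2 3 1 4 / 3 2 4 1 / 1 4 3 2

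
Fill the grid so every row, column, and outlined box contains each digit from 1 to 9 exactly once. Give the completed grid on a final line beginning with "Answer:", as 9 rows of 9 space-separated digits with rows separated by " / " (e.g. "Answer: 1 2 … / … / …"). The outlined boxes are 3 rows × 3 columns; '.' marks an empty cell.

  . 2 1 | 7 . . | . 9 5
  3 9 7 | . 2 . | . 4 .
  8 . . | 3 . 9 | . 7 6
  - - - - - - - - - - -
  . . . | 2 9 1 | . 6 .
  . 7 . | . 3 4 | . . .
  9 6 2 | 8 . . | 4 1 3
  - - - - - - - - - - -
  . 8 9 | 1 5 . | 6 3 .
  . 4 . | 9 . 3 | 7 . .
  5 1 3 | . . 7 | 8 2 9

Step 1. [r2c9∈{1,8}] r2c9 is the only open cell in box 3 admitting 8. So r2c9=8.
Step 2. [r4c7∈{5}] r4c7 is down to just 5. So r4c7=5.
Step 3. [r1c1∈{4,6}] in box 1, 6 fits only at r1c1. So r1c1=6.
Step 4. [r1c5∈{4,8}] row 1 places 4 nowhere but r1c5, so r1c5=4.
Step 5. [r5c3∈{5,8}] across box 4, 5 lands solely at r5c3, so r5c3=5.
Step 6. [r2c4∈{5,6}] col 4 places 5 nowhere but r2c4 ⇒ r2c4=5.
Step 7. [r9c5∈{6}] only 6 remains possible at r9c5. So r9c5=6.
Step 8. [r3c7∈{1,2}] r3c7 is the only open cell in row 3 admitting 2 ⇒ r3c7=2.
Step 9. [r3c3∈{4}] only 4 remains possible at r3c3. So r3c3=4.
Step 10. [r7c1∈{2,7}] across row 7, 7 lands solely at r7c1. So r7c1=7.
Step 11. [r5c4∈{6}] r5c4's peers cover all but 6, so r5c4=6.
Step 12. [r8c5∈{8}] only 8 remains possible at r8c5, so r8c5=8.
Step 13. [r5c8∈{8}] only 8 remains possible at r5c8. So r5c8=8.
Step 14. [r9c4∈{4}] r9c4's peers cover all but 4 ⇒ r9c4=4.
Step 15. [r7c9∈{4}] only 4 remains possible at r7c9, so r7c9=4.
Step 16. [r8c1∈{2}] r8c1 has the single candidate 2 ⇒ r8c1=2.
Step 17. [r7c6∈{2}] r7c6 has the single candidate 2. So r7c6=2.
Step 18. [r5c7∈{9}] r5c7 is down to just 9, so r5c7=9.
Step 19. [r8c3∈{6}] r8c3's peers cover all but 6. So r8c3=6.
Step 20. [r4c9∈{7}] only 7 remains possible at r4c9. So r4c9=7.
Step 21. [r6c6∈{5}] only 5 remains possible at r6c6. So r6c6=5.
Step 22. [r3c5∈{1}] r3c5 has the single candidate 1 ⇒ r3c5=1.
Step 23. [r3c2∈{5}] r3c2 is down to just 5, so r3c2=5.
Step 24. [r2c7∈{1}] r2c7's peers cover all but 1 ⇒ r2c7=1.
Step 25. [r8c9∈{1}] r8c9 is down to just 1 ⇒ r8c9=1.
Step 26. [r4c2∈{3}] nothing but 3 survives at r4c2 ⇒ r4c2=3.
Step 27. [r6c5∈{7}] only 7 remains possible at r6c5. So r6c5=7.
Step 28. [r1c7∈{3}] nothing but 3 survives at r1c7, so r1c7=3.
Step 29. [r8c8∈{5}] nothing but 5 survives at r8c8, so r8c8=5.
Step 30. [r4c1∈{4}] only 4 remains possible at r4c1, so r4c1=4.
Step 31. [r2c6∈{6}] r2c6 is down to just 6. So r2c6=6.
Step 32. [r5c9∈{2}] r5c9 is down to just 2. So r5c9=2.
Step 33. [r4c3∈{8}] r4c3's peers cover all but 8. So r4c3=8.
Step 34. [r5c1∈{1}] nothing but 1 survives at r5c1, so r5c1=1.
Step 35. [r1c6∈{8}] r1c6 has the single candidate 8, so r1c6=8.

Answer: 6 2 1 7 4 8 3 9 5 / 3 9 7 5 2 6 1 4 8 / 8 5 4 3 1 9 2 7 6 / 4 3 8 2 9 1 5 6 7 / 1 7 5 6 3 4 9 8 2 / 9 6 2 8 7 5 4 1 3 / 7 8 9 1 5 2 6 3 4 / 2 4 6 9 8 3 7 5 1 / 5 1 3 4 6 7 8 2 9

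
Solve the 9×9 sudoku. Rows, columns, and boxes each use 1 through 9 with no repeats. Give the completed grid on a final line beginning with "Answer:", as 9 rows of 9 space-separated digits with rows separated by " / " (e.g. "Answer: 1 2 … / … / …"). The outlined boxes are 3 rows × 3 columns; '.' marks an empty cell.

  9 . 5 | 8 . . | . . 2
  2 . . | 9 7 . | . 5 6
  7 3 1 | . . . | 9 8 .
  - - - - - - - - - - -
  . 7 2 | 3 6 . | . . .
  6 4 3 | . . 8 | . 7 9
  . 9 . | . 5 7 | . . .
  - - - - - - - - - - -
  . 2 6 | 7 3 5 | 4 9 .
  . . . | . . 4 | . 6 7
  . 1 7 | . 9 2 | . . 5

Step 1. [r7c1∈{8}] r7c1 has the single candidate 8, so r7c1=8.
Step 2. [r6c8∈{1,2,3,4}] r6c8 is the only open cell in col 8 admitting 2 ⇒ r6c8=2.
Step 3. [r3c9∈{4}] only 4 remains possible at r3c9, so r3c9=4.
Step 4. [r6c1∈{1}] only 1 remains possible at r6c1, so r6c1=1.
Step 5. [r9c7∈{3,8}] r9c7 is the only open cell in row 9 admitting 8 ⇒ r9c7=8.
Step 6. [r8c4∈{1}] nothing but 1 survives at r8c4, so r8c4=1.
Step 7. [r9c8∈{3}] r9c8's peers cover all but 3. So r9c8=3.
Step 8. [r1c8∈{1}] nothing but 1 survives at r1c8 ⇒ r1c8=1.
Step 9. [r5c5∈{1,2}] across col 5, 1 lands solely at r5c5, so r5c5=1.
Step 10. [r2c7∈{3}] nothing but 3 survives at r2c7. So r2c7=3.
Step 11. [r3c4∈{2,5,6}] row 3 places 5 nowhere but r3c4, so r3c4=5.
Step 12. [r4c7∈{1,5}] 1 has one home in col 7: r4c7 ⇒ r4c7=1.
Step 13. [r6c3∈{8}] r6c3 is down to just 8. So r6c3=8.
Step 14. [r4c1∈{5}] r4c1 is down to just 5. So r4c1=5.
Step 15. [r3c6∈{6}] r3c6 has the single candidate 6 ⇒ r3c6=6.
Step 16. [r8c2∈{5}] only 5 remains possible at r8c2, so r8c2=5.
Step 17. [r2c6∈{1}] nothing but 1 survives at r2c6, so r2c6=1.
Step 18. [r1c7∈{7}] r1c7's peers cover all but 7 ⇒ r1c7=7.
Step 19. [r3c5∈{2}] r3c5 is down to just 2 ⇒ r3c5=2.
Step 20. [r9c4∈{6}] r9c4 has the single candidate 6. So r9c4=6.
Step 21. [r6c9∈{3}] r6c9 has the single candidate 3, so r6c9=3.
Step 22. [r4c8∈{4}] r4c8's peers cover all but 4, so r4c8=4.
Step 23. [r1c5∈{4}] r1c5's peers cover all but 4, so r1c5=4.
Step 24. [r1c6∈{3}] r1c6's peers cover all but 3, so r1c6=3.
Step 25. [r4c6∈{9}] r4c6 is down to just 9. So r4c6=9.
Step 26. [r5c7∈{5}] nothing but 5 survives at r5c7, so r5c7=5.
Step 27. [r2c2∈{8}] r2c2 is down to just 8. So r2c2=8.
Step 28. [r7c9∈{1}] r7c9 is down to just 1 ⇒ r7c9=1.
Step 29. [r4c9∈{8}] r4c9 has the single candidate 8. So r4c9=8.
Step 30. [r2c3∈{4}] nothing but 4 survives at r2c3, so r2c3=4.
Step 31. [r6c4∈{4}] nothing but 4 survives at r6c4. So r6c4=4.
Step 32. [r1c2∈{6}] r1c2 is down to just 6 ⇒ r1c2=6.
Step 33. [r8c5∈{8}] nothing but 8 survives at r8c5. So r8c5=8.
Step 34. [r8c7∈{2}] only 2 remains possible at r8c7. So r8c7=2.
Step 35. [r9c1∈{4}] only 4 remains possible at r9c1. So r9c1=4.
Step 36. [r6c7∈{6}] r6c7 is down to just 6 ⇒ r6c7=6.
Step 37. [r8c3∈{9}] r8c3 is down to just 9 ⇒ r8c3=9.
Step 38. [r5c4∈{2}] r5c4 has the single candidate 2 ⇒ r5c4=2.
Step 39. [r8c1∈{3}] only 3 remains possible at r8c1 ⇒ r8c1=3.

Answer: 9 6 5 8 4 3 7 1 2 / 2 8 4 9 7 1 3 5 6 / 7 3 1 5 2 6 9 8 4 / 5 7 2 3 6 9 1 4 8 / 6 4 3 2 1 8 5 7 9 / 1 9 8 4 5 7 6 2 3 / 8 2 6 7 3 5 4 9 1 / 3 5 9 1 8 4 2 6 7 / 4 1 7 6 9 2 8 3 5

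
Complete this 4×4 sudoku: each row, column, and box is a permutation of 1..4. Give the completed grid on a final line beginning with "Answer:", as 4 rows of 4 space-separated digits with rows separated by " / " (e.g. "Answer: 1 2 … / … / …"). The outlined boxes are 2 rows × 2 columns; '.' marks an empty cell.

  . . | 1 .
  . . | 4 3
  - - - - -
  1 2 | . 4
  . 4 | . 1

Step 1. [r4c1∈{3}] only 3 remains possible at r4c1. So r4c1=3.
Step 2. [r2c1∈{2}] r2c1 is down to just 2. So r2c1=2.
Step 3. [r3c3∈{3}] only 3 remains possible at r3c3, so r3c3=3.
Step 4. [r1c4∈{2}] r1c4 has the single candidate 2. So r1c4=2.
Step 5. [r1c2∈{3}] r1c2's peers cover all but 3 ⇒ r1c2=3.
Step 6. [r4c3∈{2}] nothing but 2 survives at r4c3, so r4c3=2.
Step 7. [r2c2∈{1}] r2c2 has the single candidate 1 ⇒ r2c2=1.
Step 8. [r1c1∈{4}] r1c1 is down to just 4 ⇒ r1c1=4.

Answer: 4 3 1 2 / 2 1 4 3 / 1 2 3 4 / 3 4 2 1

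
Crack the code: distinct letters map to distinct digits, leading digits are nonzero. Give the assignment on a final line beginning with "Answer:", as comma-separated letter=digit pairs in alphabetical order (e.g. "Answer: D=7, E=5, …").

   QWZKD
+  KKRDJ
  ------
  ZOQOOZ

Step 1. [col 1: D + J ≡ Z (mod 10)] several values work for Z in column 1 (D + J ≡ Z (mod 10), carry-in 0); try Z=1, so Z=1.
Step 2. [col 1: D + J ≡ Z (mod 10)] D=8 is one option consistent with column 1 (D + J ≡ Z (mod 10), carry-in 0) — take it ⇒ D=8.
Step 3. [col 1: D + J ≡ Z (mod 10)] from column 1 (D=8, Z=1, carry-in 0, digits 1,8 already taken and all letters distinct): J must equal 3. So J=3.
Step 4. [col 2: K + D ≡ O (mod 10)] several values work for K in column 2 (K + D ≡ O (mod 10), carry-in 1); try K=7, so K=7.
Step 5. [col 2: K + D ≡ O (mod 10)] in column 2 we have K+D≡O with carry-in 1; given K=7, D=8 and digits 1,3,7,8 already taken and all letters distinct, that pins O to 6, so O=6.
Step 6. [col 3: Z + R ≡ O (mod 10)] from column 3 (Z=1, O=6, carry-in 1, digits 1,3,6,7,8 already taken and all letters distinct): R must equal 4 ⇒ R=4.
Step 7. [col 4: W + K ≡ Q (mod 10)] several values work for Q in column 4 (W + K ≡ Q (mod 10), carry-in 0); try Q=9. So Q=9.
Step 8. [col 4: W + K ≡ Q (mod 10)] column 4: given K=7, Q=9, carry-in 0, and digits 1,3,4,6,7,8,9 already taken and all letters distinct, W+K≡Q (mod 10) forces W=2, so W=2.

Answer: D=8, J=3, K=7, O=6, Q=9, R=4, W=2, Z=1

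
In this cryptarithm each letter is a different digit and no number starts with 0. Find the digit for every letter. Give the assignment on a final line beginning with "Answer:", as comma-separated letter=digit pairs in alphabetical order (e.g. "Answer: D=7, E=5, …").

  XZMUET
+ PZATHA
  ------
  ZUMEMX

Step 1. [col 1: T + A ≡ X (mod 10)] several values work for T in column 1 (T + A ≡ X (mod 10), carry-in 0); try T=6 ⇒ T=6.
Step 2. [col 1: T + A ≡ X (mod 10)] A=9 is one option consistent with column 1 (T + A ≡ X (mod 10), carry-in 0) — take it. So A=9.
Step 3. [col 1: T + A ≡ X (mod 10)] in column 1 we have T+A≡X with carry-in 0; given T=6, A=9 and digits 6,9 already taken and all letters distinct, that pins X to 5 ⇒ X=5.
Step 4. [col 2: E + H ≡ M (mod 10)] H=0 is one option consistent with column 2 (E + H ≡ M (mod 10), carry-in 1) — take it, so H=0.
Step 5. [col 2: E + H ≡ M (mod 10)] no forcing yet in column 2 (carry-in 1); M=4 is free and consistent — try it ⇒ M=4.
Step 6. [col 2: E + H ≡ M (mod 10)] from column 2 (H=0, M=4, carry-in 1, digits 0,4,5,6,9 already taken and all letters distinct): E must equal 3, so E=3.
Step 7. [col 3: U + T ≡ E (mod 10)] column 3: given T=6, E=3, carry-in 0, and digits 0,3,4,5,6,9 already taken and all letters distinct, U+T≡E (mod 10) forces U=7. So U=7.
Step 8. [col 5: Z + Z ≡ U (mod 10)] from column 5 (U=7, carry-in 1, digits 0,3,4,5,6,7,9 already taken and all letters distinct): Z must equal 8, so Z=8.
Step 9. [col 6: X + P ≡ Z (mod 10)] column 6: given X=5, Z=8, carry-in 1, and digits 0,3,4,5,6,7,8,9 already taken and all letters distinct, X+P≡Z (mod 10) forces P=2 ⇒ P=2.

Answer: A=9, E=3, H=0, M=4, P=2, T=6, U=7, X=5, Z=8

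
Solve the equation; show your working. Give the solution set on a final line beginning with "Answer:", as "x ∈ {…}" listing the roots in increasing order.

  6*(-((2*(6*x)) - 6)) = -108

Step 1. [6*(-((2*(6*x)) - 6)) = -108] 6·(inner) — divide through by 6. So div: -((2*(6*x)) - 6) = -18.
Step 2. [-((2*(6*x)) - 6) = -18] flip signs both sides ⇒ neg: (2*(6*x)) - 6 = 18.
Step 3. [(2*(6*x)) - 6 = 18] 2 | LHS and 2 | 18: pull 2 out. So factor: (6*x) - 3 = 9.
Step 4. [(6*x) - 3 = 9] peel the -3: add 3 from each side, so sub: 6*x = 12.
Step 5. [6*x = 12] leading coefficient 6: divide by 6 ⇒ div: x = 2.

Answer: x ∈ {2}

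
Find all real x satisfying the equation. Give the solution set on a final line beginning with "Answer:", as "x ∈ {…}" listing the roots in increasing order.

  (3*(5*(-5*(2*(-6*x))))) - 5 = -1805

Step 1. [(3*(5*(-5*(2*(-6*x))))) - 5 = -1805] peel the -5: add 5 from each side. So sub: 3*(5*(-5*(2*(-6*x)))) = -1800.
Step 2. [3*(5*(-5*(2*(-6*x)))) = -1800] leading coefficient 3: divide by 3 ⇒ div: 5*(-5*(2*(-6*x))) = -600.
Step 3. [5*(-5*(2*(-6*x))) = -600] divide by the outer 5 ⇒ div: -5*(2*(-6*x)) = -120.
Step 4. [-5*(2*(-6*x)) = -120] leading coefficient -5: divide by -5, so div: 2*(-6*x) = 24.
Step 5. [2*(-6*x) = 24] LHS = 2·(…); ÷2 both sides. So div: -6*x = 12.
Step 6. [-6*x = 12] LHS = -6·(…); ÷-6 both sides ⇒ div: x = -2.

Answer: x ∈ {-2}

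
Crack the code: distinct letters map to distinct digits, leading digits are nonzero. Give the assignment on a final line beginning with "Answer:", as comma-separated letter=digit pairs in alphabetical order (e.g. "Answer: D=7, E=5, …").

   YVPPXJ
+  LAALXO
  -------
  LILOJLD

Step 1. [col 1: J + O ≡ D (mod 10)] no forcing yet in column 1 (carry-in 0); O=3 is free and consistent — try it. So O=3.
Step 2. [col 1: J + O ≡ D (mod 10)] column 1 (J + O ≡ D (mod 10), carry-in 0) doesn't pin J yet; pick J=9 and continue, so J=9.
Step 3. [L] L is the leading digit of a 7-digit sum of two 6-digit numbers; the final carry is exactly 1. So L=1.
Step 4. [col 1: J + O ≡ D (mod 10)] from column 1 (J=9, O=3, carry-in 0, digits 1,3,9 already taken and all letters distinct): D must equal 2, so D=2.
Step 5. [col 2: X + X ≡ L (mod 10)] X=5 is one option consistent with column 2 (X + X ≡ L (mod 10), carry-in 1) — take it, so X=5.
Step 6. [col 3: P + L ≡ J (mod 10)] column 3: given L=1, J=9, carry-in 1, and digits 1,2,3,5,9 already taken and all letters distinct, P+L≡J (mod 10) forces P=7. So P=7.
Step 7. [col 4: P + A ≡ O (mod 10)] column 4: given P=7, O=3, carry-in 0, and digits 1,2,3,5,7,9 already taken and all letters distinct, P+A≡O (mod 10) forces A=6, so A=6.
Step 8. [col 5: V + A ≡ L (mod 10)] from column 5 (A=6, L=1, carry-in 1, digits 1,2,3,5,6,7,9 already taken and all letters distinct): V must equal 4. So V=4.
Step 9. [col 6: Y + L ≡ I (mod 10)] in column 6 we have Y+L≡I with carry-in 1; given L=1 and digits 1,2,3,4,5,6,7,9 already taken and all letters distinct, that pins Y to 8 ⇒ Y=8.
Step 10. [col 6: Y + L ≡ I (mod 10)] column 6: given Y=8, L=1, carry-in 1, and digits 1,2,3,4,5,6,7,8,9 already taken and all letters distinct, Y+L≡I (mod 10) forces I=0 ⇒ I=0.

Answer: A=6, D=2, I=0, J=9, L=1, O=3, P=7, V=4, X=5, Y=8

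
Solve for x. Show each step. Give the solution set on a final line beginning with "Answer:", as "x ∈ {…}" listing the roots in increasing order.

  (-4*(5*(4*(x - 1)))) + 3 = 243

Step 1. [(-4*(5*(4*(x - 1)))) + 3 = 243] peel the +3: subtract 3 from each side. So sub: -4*(5*(4*(x - 1))) = 240.
Step 2. [-4*(5*(4*(x - 1))) = 240] leading coefficient -4: divide by -4. So div: 5*(4*(x - 1)) = -60.
Step 3. [5*(4*(x - 1)) = -60] LHS = 5·(…); ÷5 both sides, so div: 4*(x - 1) = -12.
Step 4. [4*(x - 1) = -12] divide by the outer 4, so div: x - 1 = -3.
Step 5. [x - 1 = -3] -1 is outermost — add 1 both sides. So sub: x = -2.

Answer: x ∈ {-2}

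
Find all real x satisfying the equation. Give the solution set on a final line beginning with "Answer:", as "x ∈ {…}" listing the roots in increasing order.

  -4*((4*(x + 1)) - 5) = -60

Step 1. [-4*((4*(x + 1)) - 5) = -60] leading coefficient -4: divide by -4 ⇒ div: (4*(x + 1)) - 5 = 15.
Step 2. [(4*(x + 1)) - 5 = 15] add 5: x sits inside (… - 5). So sub: 4*(x + 1) = 20.
Step 3. [4*(x + 1) = 20] leading coefficient 4: divide by 4 ⇒ div: x + 1 = 5.
Step 4. [x + 1 = 5] +1 is outermost — subtract 1 both sides. So sub: x = 4.

Answer: x ∈ {4}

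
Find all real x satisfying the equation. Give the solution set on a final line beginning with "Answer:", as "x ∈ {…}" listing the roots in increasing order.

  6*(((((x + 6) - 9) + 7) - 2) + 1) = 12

Step 1. [6*(((((x + 6) - 9) + 7) - 2) + 1) = 12] divide by the outer 6. So div: ((((x + 6) - 9) + 7) - 2) + 1 = 2.
Step 2. [((((x + 6) - 9) + 7) - 2) + 1 = 2] the outer +1 inverts by subtracting 1. So sub: (((x + 6) - 9) + 7) - 2 = 1.
Step 3. [(((x + 6) - 9) + 7) - 2 = 1] 2 comes off first (add 2), so sub: ((x + 6) - 9) + 7 = 3.
Step 4. [((x + 6) - 9) + 7 = 3] the outer +7 inverts by subtracting 7. So sub: (x + 6) - 9 = -4.
Step 5. [(x + 6) - 9 = -4] add 9: x sits inside (… - 9) ⇒ sub: x + 6 = 5.
Step 6. [x + 6 = 5] the outer +6 inverts by subtracting 6 ⇒ sub: x = -1.

Answer: x ∈ {-1}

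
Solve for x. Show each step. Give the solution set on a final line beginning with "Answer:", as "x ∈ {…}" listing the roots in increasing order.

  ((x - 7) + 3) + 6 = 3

Step 1. [((x - 7) + 3) + 6 = 3] the outer +6 inverts by subtracting 6. So sub: (x - 7) + 3 = -3.
Step 2. [(x - 7) + 3 = -3] +3 is outermost — subtract 3 both sides. So sub: x - 7 = -6.
Step 3. [x - 7 = -6] add 7: x sits inside (… - 7). So sub: x = 1.

Answer: x ∈ {1}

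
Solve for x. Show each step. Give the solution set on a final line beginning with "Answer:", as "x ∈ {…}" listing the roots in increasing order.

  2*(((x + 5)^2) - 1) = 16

Step 1. [2*(((x + 5)^2) - 1) = 16] LHS = 2·(…); ÷2 both sides, so div: ((x + 5)^2) - 1 = 8.
Step 2. [((x + 5)^2) - 1 = 8] -1 is outermost — add 1 both sides, so sub: (x + 5)^2 = 9.
Step 3. [(x + 5)^2 = 9] √ both sides: 9 ≥ 0 gives two branches, so sqrt: x + 5 = 3 or -3.
Step 4. [x + 5 = 3 or -3] +5 is outermost — subtract 5 both sides. So sub: x = -2 or -8.

Answer: x ∈ {-8, -2}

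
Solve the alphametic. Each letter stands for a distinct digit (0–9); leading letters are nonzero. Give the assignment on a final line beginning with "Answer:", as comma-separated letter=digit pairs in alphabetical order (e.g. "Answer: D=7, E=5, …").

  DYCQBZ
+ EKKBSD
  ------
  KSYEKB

Step 1. [col 1: Z + D ≡ B (mod 10)] several values work for B in column 1 (Z + D ≡ B (mod 10), carry-in 0); try B=2, so B=2.
Step 2. [col 1: Z + D ≡ B (mod 10)] several values work for Z in column 1 (Z + D ≡ B (mod 10), carry-in 0); try Z=8. So Z=8.
Step 3. [col 1: Z + D ≡ B (mod 10)] column 1 reads Z+D+carry(0)=B with Z=8, B=2; with digits 2,8 already taken and all letters distinct, the only value for D is 4, so D=4.
Step 4. [col 2: B + S ≡ K (mod 10)] K=6 is one option consistent with column 2 (B + S ≡ K (mod 10), carry-in 1) — take it. So K=6.
Step 5. [col 2: B + S ≡ K (mod 10)] column 2 reads B+S+carry(1)=K with B=2, K=6; with digits 2,4,6,8 already taken and all letters distinct, the only value for S is 3 ⇒ S=3.
Step 6. [col 3: Q + B ≡ E (mod 10)] no forcing yet in column 3 (carry-in 0); Q=9 is free and consistent — try it, so Q=9.
Step 7. [col 3: Q + B ≡ E (mod 10)] in column 3 we have Q+B≡E with carry-in 0; given Q=9, B=2 and digits 2,3,4,6,8,9 already taken and all letters distinct, that pins E to 1 ⇒ E=1.
Step 8. [col 4: C + K ≡ Y (mod 10)] from column 4 (K=6, carry-in 1, digits 1,2,3,4,6,8,9 already taken and all letters distinct): C must equal 0, so C=0.
Step 9. [col 4: C + K ≡ Y (mod 10)] in column 4 we have C+K≡Y with carry-in 1; given C=0, K=6 and digits 0,1,2,3,4,6,8,9 already taken and all letters distinct, that pins Y to 7 ⇒ Y=7.

Answer: B=2, C=0, D=4, E=1, K=6, Q=9, S=3, Y=7, Z=8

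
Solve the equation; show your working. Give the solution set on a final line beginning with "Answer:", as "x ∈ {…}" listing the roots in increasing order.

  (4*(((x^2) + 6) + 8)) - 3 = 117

Step 1. [(4*(((x^2) + 6) + 8)) - 3 = 117] the outer -3 inverts by adding 3. So sub: 4*(((x^2) + 6) + 8) = 120.
Step 2. [4*(((x^2) + 6) + 8) = 120] divide by the outer 4 ⇒ div: ((x^2) + 6) + 8 = 30.
Step 3. [((x^2) + 6) + 8 = 30] +8 is outermost — subtract 8 both sides ⇒ sub: (x^2) + 6 = 22.
Step 4. [(x^2) + 6 = 22] +6 is outermost — subtract 6 both sides. So sub: x^2 = 16.
Step 5. [x^2 = 16] √ both sides: 16 ≥ 0 gives two branches, so sqrt: x = 4 or -4.

Answer: x ∈ {-4, 4}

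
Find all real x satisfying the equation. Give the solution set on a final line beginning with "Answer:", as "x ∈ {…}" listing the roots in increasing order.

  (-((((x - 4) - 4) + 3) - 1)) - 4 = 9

Step 1. [(-((((x - 4) - 4) + 3) - 1)) - 4 = 9] 4 comes off first (add 4), so sub: -((((x - 4) - 4) + 3) - 1) = 13.
Step 2. [-((((x - 4) - 4) + 3) - 1) = 13] flip signs both sides. So neg: (((x - 4) - 4) + 3) - 1 = -13.
Step 3. [(((x - 4) - 4) + 3) - 1 = -13] add 1: x sits inside (… - 1) ⇒ sub: ((x - 4) - 4) + 3 = -12.
Step 4. [((x - 4) - 4) + 3 = -12] peel the +3: subtract 3 from each side. So sub: (x - 4) - 4 = -15.
Step 5. [(x - 4) - 4 = -15] the outer -4 inverts by adding 4, so sub: x - 4 = -11.
Step 6. [x - 4 = -11] add 4: x sits inside (… - 4), so sub: x = -7.

Answer: x ∈ {-7}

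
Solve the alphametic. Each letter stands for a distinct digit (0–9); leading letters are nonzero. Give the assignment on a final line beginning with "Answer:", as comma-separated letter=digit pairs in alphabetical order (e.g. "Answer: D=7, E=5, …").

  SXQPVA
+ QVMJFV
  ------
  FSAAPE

Step 1. [col 1: A + V ≡ E (mod 10)] several values work for E in column 1 (A + V ≡ E (mod 10), carry-in 0); try E=8 ⇒ E=8.
Step 2. [col 1: A + V ≡ E (mod 10)] several values work for A in column 1 (A + V ≡ E (mod 10), carry-in 0); try A=7, so A=7.
Step 3. [col 1: A + V ≡ E (mod 10)] from column 1 (A=7, E=8, carry-in 0, digits 7,8 already taken and all letters distinct): V must equal 1. So V=1.
Step 4. [col 2: V + F ≡ P (mod 10)] no forcing yet in column 2 (carry-in 0); F=9 is free and consistent — try it ⇒ F=9.
Step 5. [col 2: V + F ≡ P (mod 10)] from column 2 (V=1, F=9, carry-in 0, digits 1,7,8,9 already taken and all letters distinct): P must equal 0. So P=0.
Step 6. [col 3: P + J ≡ A (mod 10)] in column 3 we have P+J≡A with carry-in 1; given P=0, A=7 and digits 0,1,7,8,9 already taken and all letters distinct, that pins J to 6 ⇒ J=6.
Step 7. [col 4: Q + M ≡ A (mod 10)] no forcing yet in column 4 (carry-in 0); Q=5 is free and consistent — try it ⇒ Q=5.
Step 8. [col 4: Q + M ≡ A (mod 10)] column 4 reads Q+M+carry(0)=A with Q=5, A=7; with digits 0,1,5,6,7,8,9 already taken and all letters distinct, the only value for M is 2, so M=2.
Step 9. [col 5: X + V ≡ S (mod 10)] in column 5 we have X+V≡S with carry-in 0; given V=1 and digits 0,1,2,5,6,7,8,9 already taken and all letters distinct, that pins X to 3, so X=3.
Step 10. [col 5: X + V ≡ S (mod 10)] from column 5 (X=3, V=1, carry-in 0, digits 0,1,2,3,5,6,7,8,9 already taken and all letters distinct): S must equal 4. So S=4.

Answer: A=7, E=8, F=9, J=6, M=2, P=0, Q=5, S=4, V=1, X=3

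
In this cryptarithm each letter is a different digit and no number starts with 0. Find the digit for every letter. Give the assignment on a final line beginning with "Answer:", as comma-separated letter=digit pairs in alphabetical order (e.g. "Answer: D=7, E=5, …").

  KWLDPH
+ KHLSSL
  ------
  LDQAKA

Step 1. [col 1: H + L ≡ A (mod 10)] column 1 (H + L ≡ A (mod 10), carry-in 0) doesn't pin L yet; pick L=3 and continue. So L=3.
Step 2. [col 1: H + L ≡ A (mod 10)] A=5 is one option consistent with column 1 (H + L ≡ A (mod 10), carry-in 0) — take it. So A=5.
Step 3. [col 1: H + L ≡ A (mod 10)] column 1: given L=3, A=5, carry-in 0, and digits 3,5 already taken and all letters distinct, H+L≡A (mod 10) forces H=2. So H=2.
Step 4. [col 2: P + S ≡ K (mod 10)] no forcing yet in column 2 (carry-in 0); P=7 is free and consistent — try it. So P=7.
Step 5. [col 2: P + S ≡ K (mod 10)] column 2 (P + S ≡ K (mod 10), carry-in 0) doesn't pin K yet; pick K=1 and continue ⇒ K=1.
Step 6. [col 2: P + S ≡ K (mod 10)] from column 2 (P=7, K=1, carry-in 0, digits 1,2,3,5,7 already taken and all letters distinct): S must equal 4. So S=4.
Step 7. [col 3: D + S ≡ A (mod 10)] column 3: given S=4, A=5, carry-in 1, and digits 1,2,3,4,5,7 already taken and all letters distinct, D+S≡A (mod 10) forces D=0. So D=0.
Step 8. [col 4: L + L ≡ Q (mod 10)] from column 4 (L=3, carry-in 0, digits 0,1,2,3,4,5,7 already taken and all letters distinct): Q must equal 6, so Q=6.
Step 9. [col 5: W + H ≡ D (mod 10)] column 5: given H=2, D=0, carry-in 0, and digits 0,1,2,3,4,5,6,7 already taken and all letters distinct, W+H≡D (mod 10) forces W=8. So W=8.

Answer: A=5, D=0, H=2, K=1, L=3, P=7, Q=6, S=4, W=8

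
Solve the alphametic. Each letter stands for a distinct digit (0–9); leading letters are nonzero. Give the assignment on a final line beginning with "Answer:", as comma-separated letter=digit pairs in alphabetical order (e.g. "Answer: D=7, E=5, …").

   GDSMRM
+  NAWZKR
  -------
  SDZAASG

Step 1. [col 1: M + R ≡ G (mod 10)] several values work for G in column 1 (M + R ≡ G (mod 10), carry-in 0); try G=7 ⇒ G=7.
Step 2. [col 1: M + R ≡ G (mod 10)] column 1 (M + R ≡ G (mod 10), carry-in 0) doesn't pin M yet; pick M=5 and continue, so M=5.
Step 3. [col 1: M + R ≡ G (mod 10)] column 1 reads M+R+carry(0)=G with M=5, G=7; with digits 5,7 already taken and all letters distinct, the only value for R is 2, so R=2.
Step 4. [col 2: R + K ≡ S (mod 10)] no forcing yet in column 2 (carry-in 0); S=1 is free and consistent — try it. So S=1.
Step 5. [col 2: R + K ≡ S (mod 10)] column 2 reads R+K+carry(0)=S with R=2, S=1; with digits 1,2,5,7 already taken and all letters distinct, the only value for K is 9 ⇒ K=9.
Step 6. [col 3: M + Z ≡ A (mod 10)] no forcing yet in column 3 (carry-in 1); A=0 is free and consistent — try it ⇒ A=0.
Step 7. [col 3: M + Z ≡ A (mod 10)] column 3: given M=5, A=0, carry-in 1, and digits 0,1,2,5,7,9 already taken and all letters distinct, M+Z≡A (mod 10) forces Z=4. So Z=4.
Step 8. [col 4: S + W ≡ A (mod 10)] from column 4 (S=1, A=0, carry-in 1, digits 0,1,2,4,5,7,9 already taken and all letters distinct): W must equal 8 ⇒ W=8.
Step 9. [col 5: D + A ≡ Z (mod 10)] column 5 reads D+A+carry(1)=Z with A=0, Z=4; with digits 0,1,2,4,5,7,8,9 already taken and all letters distinct, the only value for D is 3, so D=3.
Step 10. [col 6: G + N ≡ D (mod 10)] column 6: given G=7, D=3, carry-in 0, and digits 0,1,2,3,4,5,7,8,9 already taken and all letters distinct, G+N≡D (mod 10) forces N=6. So N=6.

Answer: A=0, D=3, G=7, K=9, M=5, N=6, R=2, S=1, W=8, Z=4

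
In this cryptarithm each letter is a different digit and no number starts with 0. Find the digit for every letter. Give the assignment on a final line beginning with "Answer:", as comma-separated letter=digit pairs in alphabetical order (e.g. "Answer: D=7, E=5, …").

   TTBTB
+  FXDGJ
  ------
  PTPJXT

Step 1. [col 1: B + J ≡ T (mod 10)] several values work for J in column 1 (B + J ≡ T (mod 10), carry-in 0); try J=3. So J=3.
Step 2. [col 1: B + J ≡ T (mod 10)] several values work for T in column 1 (B + J ≡ T (mod 10), carry-in 0); try T=8. So T=8.
Step 3. [P] P is the leading digit of a 6-digit sum of two 5-digit numbers; the final carry is exactly 1, so P=1.
Step 4. [col 1: B + J ≡ T (mod 10)] column 1: given J=3, T=8, carry-in 0, and digits 1,3,8 already taken and all letters distinct, B+J≡T (mod 10) forces B=5 ⇒ B=5.
Step 5. [col 2: T + G ≡ X (mod 10)] several values work for X in column 2 (T + G ≡ X (mod 10), carry-in 0); try X=2 ⇒ X=2.
Step 6. [col 2: T + G ≡ X (mod 10)] column 2: given T=8, X=2, carry-in 0, and digits 1,2,3,5,8 already taken and all letters distinct, T+G≡X (mod 10) forces G=4. So G=4.
Step 7. [col 3: B + D ≡ J (mod 10)] from column 3 (B=5, J=3, carry-in 1, digits 1,2,3,4,5,8 already taken and all letters distinct): D must equal 7 ⇒ D=7.
Step 8. [col 5: T + F ≡ T (mod 10)] from column 5 (T=8, carry-in 1, digits 1,2,3,4,5,7,8 already taken and all letters distinct): F must equal 9 ⇒ F=9.

Answer: B=5, D=7, F=9, G=4, J=3, P=1, T=8, X=2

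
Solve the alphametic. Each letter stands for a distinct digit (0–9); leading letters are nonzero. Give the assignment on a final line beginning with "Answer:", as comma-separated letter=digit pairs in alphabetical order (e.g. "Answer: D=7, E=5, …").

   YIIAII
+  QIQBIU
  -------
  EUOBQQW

Step 1. [col 1: I + U ≡ W (mod 10)] no forcing yet in column 1 (carry-in 0); U=3 is free and consistent — try it. So U=3.
Step 2. [E] adding two 6-digit numbers gives at most 6+1 digits, and here it does — E is that final carry and must be 1. So E=1.
Step 3. [col 1: I + U ≡ W (mod 10)] several values work for W in column 1 (I + U ≡ W (mod 10), carry-in 0); try W=7. So W=7.
Step 4. [col 1: I + U ≡ W (mod 10)] from column 1 (U=3, W=7, carry-in 0, digits 1,3,7 already taken and all letters distinct): I must equal 4, so I=4.
Step 5. [col 2: I + I ≡ Q (mod 10)] column 2: given I=4, carry-in 0, and digits 1,3,4,7 already taken and all letters distinct, I+I≡Q (mod 10) forces Q=8, so Q=8.
Step 6. [col 3: A + B ≡ Q (mod 10)] no forcing yet in column 3 (carry-in 0); A=6 is free and consistent — try it, so A=6.
Step 7. [col 3: A + B ≡ Q (mod 10)] from column 3 (A=6, Q=8, carry-in 0, digits 1,3,4,6,7,8 already taken and all letters distinct): B must equal 2. So B=2.
Step 8. [col 5: I + I ≡ O (mod 10)] column 5 reads I+I+carry(1)=O with I=4; with digits 1,2,3,4,6,7,8 already taken and all letters distinct, the only value for O is 9. So O=9.
Step 9. [col 6: Y + Q ≡ U (mod 10)] in column 6 we have Y+Q≡U with carry-in 0; given Q=8, U=3 and digits 1,2,3,4,6,7,8,9 already taken and all letters distinct, that pins Y to 5. So Y=5.

Answer: A=6, B=2, E=1, I=4, O=9, Q=8, U=3, W=7, Y=5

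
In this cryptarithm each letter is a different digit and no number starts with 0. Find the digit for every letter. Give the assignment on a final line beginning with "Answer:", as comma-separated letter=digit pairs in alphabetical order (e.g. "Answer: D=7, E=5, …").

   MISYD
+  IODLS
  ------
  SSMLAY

Step 1. [col 1: D + S ≡ Y (mod 10)] no forcing yet in column 1 (carry-in 0); S=1 is free and consistent — try it ⇒ S=1.
Step 2. [col 1: D + S ≡ Y (mod 10)] no forcing yet in column 1 (carry-in 0); D=5 is free and consistent — try it, so D=5.
Step 3. [col 1: D + S ≡ Y (mod 10)] column 1 reads D+S+carry(0)=Y with D=5, S=1; with digits 1,5 already taken and all letters distinct, the only value for Y is 6. So Y=6.
Step 4. [col 2: Y + L ≡ A (mod 10)] A=3 is one option consistent with column 2 (Y + L ≡ A (mod 10), carry-in 0) — take it. So A=3.
Step 5. [col 2: Y + L ≡ A (mod 10)] column 2: given Y=6, A=3, carry-in 0, and digits 1,3,5,6 already taken and all letters distinct, Y+L≡A (mod 10) forces L=7, so L=7.
Step 6. [col 4: I + O ≡ M (mod 10)] O=4 is one option consistent with column 4 (I + O ≡ M (mod 10), carry-in 0) — take it, so O=4.
Step 7. [col 4: I + O ≡ M (mod 10)] from column 4 (O=4, carry-in 0, digits 1,3,4,5,6,7 already taken and all letters distinct): M must equal 2. So M=2.
Step 8. [col 4: I + O ≡ M (mod 10)] column 4: given O=4, M=2, carry-in 0, and digits 1,2,3,4,5,6,7 already taken and all letters distinct, I+O≡M (mod 10) forces I=8 ⇒ I=8.

Answer: A=3, D=5, I=8, L=7, M=2, O=4, S=1, Y=6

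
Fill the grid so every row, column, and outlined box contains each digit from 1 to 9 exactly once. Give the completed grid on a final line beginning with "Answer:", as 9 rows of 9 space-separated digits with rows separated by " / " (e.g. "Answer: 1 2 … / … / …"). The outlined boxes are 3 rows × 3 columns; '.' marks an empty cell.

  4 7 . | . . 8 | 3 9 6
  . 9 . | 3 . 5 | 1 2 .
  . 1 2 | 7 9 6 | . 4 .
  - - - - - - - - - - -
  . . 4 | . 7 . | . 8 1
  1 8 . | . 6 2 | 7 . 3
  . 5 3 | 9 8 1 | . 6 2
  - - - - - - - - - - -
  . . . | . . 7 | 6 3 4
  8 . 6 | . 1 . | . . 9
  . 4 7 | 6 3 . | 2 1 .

Step 1. [r7c2∈{2}] r7c2 is down to just 2, so r7c2=2.
Step 2. [r8c7∈{5}] r8c7 has the single candidate 5 ⇒ r8c7=5.
Step 3. [r9c1∈{5,9}] across row 9, 5 lands solely at r9c1. So r9c1=5.
Step 4. [r8c4∈{2,4}] in row 8, 2 fits only at r8c4, so r8c4=2.
Step 5. [r7c1∈{9}] r7c1 has the single candidate 9, so r7c1=9.
Step 6. [r4c4∈{5}] only 5 remains possible at r4c4 ⇒ r4c4=5.
Step 7. [r3c7∈{8}] r3c7 is down to just 8, so r3c7=8.
Step 8. [r2c1∈{6}] nothing but 6 survives at r2c1 ⇒ r2c1=6.
Step 9. [r2c5∈{4}] r2c5 has the single candidate 4. So r2c5=4.
Step 10. [r4c2∈{6}] r4c2's peers cover all but 6, so r4c2=6.
Step 11. [r4c6∈{3}] r4c6 has the single candidate 3 ⇒ r4c6=3.
Step 12. [r6c7∈{4}] nothing but 4 survives at r6c7 ⇒ r6c7=4.
Step 13. [r5c3∈{9}] r5c3 is down to just 9. So r5c3=9.
Step 14. [r1c4∈{1}] r1c4 has the single candidate 1. So r1c4=1.
Step 15. [r6c1∈{7}] r6c1 is down to just 7. So r6c1=7.
Step 16. [r2c3∈{8}] r2c3's peers cover all but 8 ⇒ r2c3=8.
Step 17. [r5c8∈{5}] r5c8 is down to just 5, so r5c8=5.
Step 18. [r9c6∈{9}] only 9 remains possible at r9c6, so r9c6=9.
Step 19. [r4c7∈{9}] only 9 remains possible at r4c7. So r4c7=9.
Step 20. [r1c3∈{5}] r1c3's peers cover all but 5 ⇒ r1c3=5.
Step 21. [r5c4∈{4}] r5c4's peers cover all but 4. So r5c4=4.
Step 22. [r1c5∈{2}] r1c5 is down to just 2. So r1c5=2.
Step 23. [r3c1∈{3}] r3c1 is down to just 3. So r3c1=3.
Step 24. [r7c4∈{8}] only 8 remains possible at r7c4 ⇒ r7c4=8.
Step 25. [r7c3∈{1}] r7c3 has the single candidate 1. So r7c3=1.
Step 26. [r2c9∈{7}] only 7 remains possible at r2c9, so r2c9=7.
Step 27. [r3c9∈{5}] r3c9 has the single candidate 5 ⇒ r3c9=5.
Step 28. [r4c1∈{2}] r4c1's peers cover all but 2, so r4c1=2.
Step 29. [r7c5∈{5}] r7c5 has the single candidate 5. So r7c5=5.
Step 30. [r8c2∈{3}] nothing but 3 survives at r8c2, so r8c2=3.
Step 31. [r8c6∈{4}] nothing but 4 survives at r8c6, so r8c6=4.
Step 32. [r9c9∈{8}] r9c9 is down to just 8, so r9c9=8.
Step 33. [r8c8∈{7}] only 7 remains possible at r8c8, so r8c8=7.

Answer: 4 7 5 1 2 8 3 9 6 / 6 9 8 3 4 5 1 2 7 / 3 1 2 7 9 6 8 4 5 / 2 6 4 5 7 3 9 8 1 / 1 8 9 4 6 2 7 5 3 / 7 5 3 9 8 1 4 6 2 / 9 2 1 8 5 7 6 3 4 / 8 3 6 2 1 4 5 7 9 / 5 4 7 6 3 9 2 1 8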